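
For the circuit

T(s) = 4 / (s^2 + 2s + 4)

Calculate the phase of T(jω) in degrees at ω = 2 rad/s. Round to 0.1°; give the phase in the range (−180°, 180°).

-90.0°

At s = jω = j2:
quadratic: (j2)² + 2·j2 + 4 = 0 + j4 → |·| ≈ 4, ∠ ≈ 90.00°
∠T = 0.00° − 90.00° = -90.00°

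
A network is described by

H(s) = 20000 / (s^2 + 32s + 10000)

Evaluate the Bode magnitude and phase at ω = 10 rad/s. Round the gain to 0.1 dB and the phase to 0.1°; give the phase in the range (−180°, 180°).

6.1 dB, -1.9°

At s = jω = j10:
quadratic: (j10)² + 32·j10 + 10000 = 9900 + j320 → |·| ≈ 9905.2, ∠ ≈ 1.85°
|H| = 20000 / 9905.2 ≈ 2.0191
Gain = 20 log₁₀(2.0191) ≈ 6.10 dB
∠H = 0.00° − 1.85° = -1.85°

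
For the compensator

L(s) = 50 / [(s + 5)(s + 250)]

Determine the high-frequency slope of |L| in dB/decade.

-40 dB/decade

Each pole contributes −20 dB/decade at high frequency; each zero contributes +20 dB/decade.
Net: 0 zero(s) − 2 pole(s) → -40 dB/decade.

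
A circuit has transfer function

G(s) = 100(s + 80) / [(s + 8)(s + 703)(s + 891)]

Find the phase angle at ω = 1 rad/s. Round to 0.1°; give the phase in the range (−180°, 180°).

-6.6°

At s = jω = j1:
zero (s+80): 80 + j1 → |·| = √(80²+1²) = √6401 ≈ 80.006, ∠ = arctan(1/80) ≈ 0.72°
pole (s+8): 8 + j1 → |·| = √(8²+1²) = √65 ≈ 8.0623, ∠ = arctan(1/8) ≈ 7.13°
pole (s+703): 703 + j1 → |·| = √(703²+1²) = √494210 ≈ 703, ∠ = arctan(1/703) ≈ 0.08°
pole (s+891): 891 + j1 → |·| = √(891²+1²) = √793882 ≈ 891, ∠ = arctan(1/891) ≈ 0.06°
∠G = 0.72° − 7.27° = -6.55°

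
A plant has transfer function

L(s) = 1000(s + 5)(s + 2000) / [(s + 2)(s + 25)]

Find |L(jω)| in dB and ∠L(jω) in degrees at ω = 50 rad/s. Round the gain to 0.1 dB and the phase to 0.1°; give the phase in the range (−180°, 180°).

At s = jω = j50:
zero (s+5): 5 + j50 → |·| = √(5²+50²) = √2525 ≈ 50.249, ∠ = arctan(50/5) ≈ 84.29°
zero (s+2000): 2000 + j50 → |·| = √(2000²+50²) = √4002500 ≈ 2000.6, ∠ = arctan(50/2000) ≈ 1.43°
pole (s+2): 2 + j50 → |·| = √(2²+50²) = √2504 ≈ 50.04, ∠ = arctan(50/2) ≈ 87.71°
pole (s+25): 25 + j50 → |·| = √(25²+50²) = √3125 ≈ 55.902, ∠ = arctan(50/25) ≈ 63.43°
|L| = 1000 · 1.0053e+05 / 2797.3 ≈ 35938
Gain = 20 log₁₀(35938) ≈ 91.11 dB
∠L = 85.72° − 151.14° = -65.42°

91.1 dB, -65.4°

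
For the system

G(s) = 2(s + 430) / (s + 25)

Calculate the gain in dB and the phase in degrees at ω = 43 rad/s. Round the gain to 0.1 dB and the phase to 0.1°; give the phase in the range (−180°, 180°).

At s = jω = j43:
zero (s+430): 430 + j43 → |·| = √(430²+43²) = √186749 ≈ 432.14, ∠ = arctan(43/430) ≈ 5.71°
pole (s+25): 25 + j43 → |·| = √(25²+43²) = √2474 ≈ 49.739, ∠ = arctan(43/25) ≈ 59.83°
|G| = 2 · 432.14 / 49.739 ≈ 17.376
Gain = 20 log₁₀(17.376) ≈ 24.80 dB
∠G = 5.71° − 59.83° = -54.12°

24.8 dB, -54.1°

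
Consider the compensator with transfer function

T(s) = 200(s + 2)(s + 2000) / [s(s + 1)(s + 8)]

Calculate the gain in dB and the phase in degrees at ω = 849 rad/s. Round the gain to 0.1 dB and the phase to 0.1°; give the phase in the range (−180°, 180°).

At s = jω = j849:
zero (s+2): 2 + j849 → |·| = √(2²+849²) = √720805 ≈ 849, ∠ = arctan(849/2) ≈ 89.87°
zero (s+2000): 2000 + j849 → |·| = √(2000²+849²) = √4720801 ≈ 2172.7, ∠ = arctan(849/2000) ≈ 23.00°
pole (s+1): 1 + j849 → |·| = √(1²+849²) = √720802 ≈ 849, ∠ = arctan(849/1) ≈ 89.93°
pole (s+8): 8 + j849 → |·| = √(8²+849²) = √720865 ≈ 849.04, ∠ = arctan(849/8) ≈ 89.46°
pole at origin: |s| = 849, ∠ = 90.00° (in denominator)
|T| = 200 · 1.8446e+06 / 6.1199e+08 ≈ 0.60282
Gain = 20 log₁₀(0.60282) ≈ -4.40 dB
∠T = 112.87° − 269.39° = -156.52°

-4.4 dB, -156.5°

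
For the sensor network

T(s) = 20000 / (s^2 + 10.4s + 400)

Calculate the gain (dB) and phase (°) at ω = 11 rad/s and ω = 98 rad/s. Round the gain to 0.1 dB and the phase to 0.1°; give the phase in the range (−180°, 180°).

ω = 11: 36.4 dB, -22.3°; ω = 98: 6.7 dB, -173.7°

At s = jω = j11:
quadratic: (j11)² + 10.4·j11 + 400 = 279 + j114.4 → |·| ≈ 301.54, ∠ ≈ 22.30°
|T| = 20000 / 301.54 ≈ 66.326
Gain = 20 log₁₀(66.326) ≈ 36.43 dB
∠T = 0.00° − 22.30° = -22.30°

At s = jω = j98:
quadratic: (j98)² + 10.4·j98 + 400 = -9204 + j1019.2 → |·| ≈ 9260.3, ∠ ≈ 173.68°
|T| = 20000 / 9260.3 ≈ 2.1598
Gain = 20 log₁₀(2.1598) ≈ 6.69 dB
∠T = 0.00° − 173.68° = -173.68°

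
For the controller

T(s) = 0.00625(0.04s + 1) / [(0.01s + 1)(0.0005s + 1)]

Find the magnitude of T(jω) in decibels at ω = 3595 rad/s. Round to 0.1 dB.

-38.3 dB

At ω = 3595 rad/s:
zero (1 + j3595·0.04) = 1 + j143.8 → |·| ≈ 143.8, ∠ ≈ 89.60°
pole (1 + j3595·0.01) = 1 + j35.95 → |·| ≈ 35.964, ∠ ≈ 88.41°
pole (1 + j3595·0.0005) = 1 + j1.7975 → |·| ≈ 2.0569, ∠ ≈ 60.91°
|T| = 0.00625 · 143.8 / (35.964 · 2.0569) ≈ 0.012149
Gain = 20 log₁₀(0.012149) ≈ -38.31 dB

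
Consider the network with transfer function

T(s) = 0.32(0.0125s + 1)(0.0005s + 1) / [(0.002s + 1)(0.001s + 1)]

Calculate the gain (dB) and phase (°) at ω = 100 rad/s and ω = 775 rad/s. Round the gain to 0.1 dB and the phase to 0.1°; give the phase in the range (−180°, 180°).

ω = 100: -6.0 dB, 37.2°; ω = 775: 3.1 dB, 10.3°

At ω = 100 rad/s:
zero (1 + j100·0.0125) = 1 + j1.25 → |·| ≈ 1.6008, ∠ ≈ 51.34°
zero (1 + j100·0.0005) = 1 + j0.05 → |·| ≈ 1.0012, ∠ ≈ 2.86°
pole (1 + j100·0.002) = 1 + j0.2 → |·| ≈ 1.0198, ∠ ≈ 11.31°
pole (1 + j100·0.001) = 1 + j0.1 → |·| ≈ 1.005, ∠ ≈ 5.71°
|T| = 0.32 · 1.6008 · 1.0012 / (1.0198 · 1.005) ≈ 0.50041
Gain = 20 log₁₀(0.50041) ≈ -6.01 dB
∠T = (51.34° + 2.86°) − (11.31° + 5.71°) = 37.18°

At ω = 775 rad/s:
zero (1 + j775·0.0125) = 1 + j9.6875 → |·| ≈ 9.739, ∠ ≈ 84.11°
zero (1 + j775·0.0005) = 1 + j0.3875 → |·| ≈ 1.0725, ∠ ≈ 21.18°
pole (1 + j775·0.002) = 1 + j1.55 → |·| ≈ 1.8446, ∠ ≈ 57.17°
pole (1 + j775·0.001) = 1 + j0.775 → |·| ≈ 1.2652, ∠ ≈ 37.78°
|T| = 0.32 · 9.739 · 1.0725 / (1.8446 · 1.2652) ≈ 1.4322
Gain = 20 log₁₀(1.4322) ≈ 3.12 dB
∠T = (84.11° + 21.18°) − (57.17° + 37.78°) = 10.34°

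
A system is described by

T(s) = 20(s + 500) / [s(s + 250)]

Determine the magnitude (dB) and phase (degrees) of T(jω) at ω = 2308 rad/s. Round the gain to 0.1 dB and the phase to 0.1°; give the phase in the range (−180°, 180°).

At s = jω = j2308:
zero (s+500): 500 + j2308 → |·| = √(500²+2308²) = √5576864 ≈ 2361.5, ∠ = arctan(2308/500) ≈ 77.78°
pole (s+250): 250 + j2308 → |·| = √(250²+2308²) = √5389364 ≈ 2321.5, ∠ = arctan(2308/250) ≈ 83.82°
pole at origin: |s| = 2308, ∠ = 90.00° (in denominator)
|T| = 20 · 2361.5 / 5.358e+06 ≈ 0.0088149
Gain = 20 log₁₀(0.0088149) ≈ -41.10 dB
∠T = 77.78° − 173.82° = -96.04°

-41.1 dB, -96.0°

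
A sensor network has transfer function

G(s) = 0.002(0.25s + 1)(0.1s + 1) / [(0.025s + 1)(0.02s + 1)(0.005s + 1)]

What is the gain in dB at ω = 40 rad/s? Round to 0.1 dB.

-27.0 dB

At ω = 40 rad/s:
zero (1 + j40·0.25) = 1 + j10 → |·| ≈ 10.05, ∠ ≈ 84.29°
zero (1 + j40·0.1) = 1 + j4 → |·| ≈ 4.1231, ∠ ≈ 75.96°
pole (1 + j40·0.025) = 1 + j1 → |·| ≈ 1.4142, ∠ ≈ 45.00°
pole (1 + j40·0.02) = 1 + j0.8 → |·| ≈ 1.2806, ∠ ≈ 38.66°
pole (1 + j40·0.005) = 1 + j0.2 → |·| ≈ 1.0198, ∠ ≈ 11.31°
|G| = 0.002 · 10.05 · 4.1231 / (1.4142 · 1.2806 · 1.0198) ≈ 0.044873
Gain = 20 log₁₀(0.044873) ≈ -26.96 dB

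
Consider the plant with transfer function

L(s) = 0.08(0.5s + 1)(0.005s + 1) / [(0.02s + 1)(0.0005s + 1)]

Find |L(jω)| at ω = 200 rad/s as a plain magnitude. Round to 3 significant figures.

2.73

At ω = 200 rad/s:
zero (1 + j200·0.5) = 1 + j100 → |·| ≈ 100, ∠ ≈ 89.43°
zero (1 + j200·0.005) = 1 + j1 → |·| ≈ 1.4142, ∠ ≈ 45.00°
pole (1 + j200·0.02) = 1 + j4 → |·| ≈ 4.1231, ∠ ≈ 75.96°
pole (1 + j200·0.0005) = 1 + j0.1 → |·| ≈ 1.005, ∠ ≈ 5.71°
|L| = 0.08 · 100 · 1.4142 / (4.1231 · 1.005) ≈ 2.7303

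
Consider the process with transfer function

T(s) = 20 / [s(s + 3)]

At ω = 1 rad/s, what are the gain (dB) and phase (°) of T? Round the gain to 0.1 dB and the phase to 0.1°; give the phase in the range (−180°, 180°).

16.0 dB, -108.4°

At s = jω = j1:
pole (s+3): 3 + j1 → |·| = √(3²+1²) = √10 ≈ 3.1623, ∠ = arctan(1/3) ≈ 18.43°
pole at origin: |s| = 1, ∠ = 90.00° (in denominator)
|T| = 20 / 3.1623 ≈ 6.3245
Gain = 20 log₁₀(6.3245) ≈ 16.02 dB
∠T = 0.00° − 108.43° = -108.43°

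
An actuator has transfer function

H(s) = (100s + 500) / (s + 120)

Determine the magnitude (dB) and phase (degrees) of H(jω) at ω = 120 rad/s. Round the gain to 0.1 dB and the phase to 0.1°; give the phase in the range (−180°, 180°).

37.0 dB, 42.6°

Substitute s = j120:
Numerator: 100(j120) + 500 = 500 + j12000
Denominator: (j120) + 120 = 120 + j120
|N| = √(500² + 12000²) ≈ 12010, ∠N ≈ 87.61°
|D| = √(120² + 120²) ≈ 169.71, ∠D ≈ 45.00°
|H| = 12010 / 169.71 ≈ 70.768
Gain = 20 log₁₀(70.768) ≈ 37.00 dB
∠H = 87.61° − 45.00° = 42.61°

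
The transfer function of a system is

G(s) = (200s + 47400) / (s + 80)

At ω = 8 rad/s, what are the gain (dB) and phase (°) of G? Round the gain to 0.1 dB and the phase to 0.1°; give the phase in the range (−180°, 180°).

Substitute s = j8:
Numerator: 200(j8) + 47400 = 47400 + j1600
Denominator: (j8) + 80 = 80 + j8
|N| = √(47400² + 1600²) ≈ 47427, ∠N ≈ 1.93°
|D| = √(80² + 8²) ≈ 80.399, ∠D ≈ 5.71°
|G| = 47427 / 80.399 ≈ 589.9
Gain = 20 log₁₀(589.9) ≈ 55.42 dB
∠G = 1.93° − 5.71° = -3.78°

55.4 dB, -3.8°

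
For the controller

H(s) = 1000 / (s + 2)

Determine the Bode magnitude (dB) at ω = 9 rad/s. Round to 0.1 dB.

40.7 dB

Substitute s = j9:
Numerator: 1000 = 1000 + j0
Denominator: (j9) + 2 = 2 + j9
|N| = √(1000² + 0²) ≈ 1000, ∠N ≈ 0.00°
|D| = √(2² + 9²) ≈ 9.2195, ∠D ≈ 77.47°
|H| = 1000 / 9.2195 ≈ 108.47
Gain = 20 log₁₀(108.47) ≈ 40.71 dB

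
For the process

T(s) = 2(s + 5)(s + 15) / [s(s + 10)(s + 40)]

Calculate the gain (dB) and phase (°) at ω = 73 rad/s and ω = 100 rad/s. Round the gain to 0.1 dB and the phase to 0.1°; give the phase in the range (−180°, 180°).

ω = 73: -32.3 dB, -69.0°; ω = 100: -34.6 dB, -73.9°

At s = jω = j73:
zero (s+5): 5 + j73 → |·| = √(5²+73²) = √5354 ≈ 73.171, ∠ = arctan(73/5) ≈ 86.08°
zero (s+15): 15 + j73 → |·| = √(15²+73²) = √5554 ≈ 74.525, ∠ = arctan(73/15) ≈ 78.39°
pole (s+10): 10 + j73 → |·| = √(10²+73²) = √5429 ≈ 73.682, ∠ = arctan(73/10) ≈ 82.20°
pole (s+40): 40 + j73 → |·| = √(40²+73²) = √6929 ≈ 83.241, ∠ = arctan(73/40) ≈ 61.28°
pole at origin: |s| = 73, ∠ = 90.00° (in denominator)
|T| = 2 · 5453.1 / 4.4774e+05 ≈ 0.024358
Gain = 20 log₁₀(0.024358) ≈ -32.27 dB
∠T = 164.47° − 233.48° = -69.01°

At s = jω = j100:
zero (s+5): 5 + j100 → |·| = √(5²+100²) = √10025 ≈ 100.12, ∠ = arctan(100/5) ≈ 87.14°
zero (s+15): 15 + j100 → |·| = √(15²+100²) = √10225 ≈ 101.12, ∠ = arctan(100/15) ≈ 81.47°
pole (s+10): 10 + j100 → |·| = √(10²+100²) = √10100 ≈ 100.5, ∠ = arctan(100/10) ≈ 84.29°
pole (s+40): 40 + j100 → |·| = √(40²+100²) = √11600 ≈ 107.7, ∠ = arctan(100/40) ≈ 68.20°
pole at origin: |s| = 100, ∠ = 90.00° (in denominator)
|T| = 2 · 10124 / 1.0824e+06 ≈ 0.018707
Gain = 20 log₁₀(0.018707) ≈ -34.56 dB
∠T = 168.61° − 242.49° = -73.88°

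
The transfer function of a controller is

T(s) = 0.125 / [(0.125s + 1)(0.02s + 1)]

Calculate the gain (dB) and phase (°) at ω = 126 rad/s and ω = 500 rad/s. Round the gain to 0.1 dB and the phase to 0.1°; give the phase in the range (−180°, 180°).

ω = 126: -50.7 dB, -154.7°; ω = 500: -74.0 dB, -173.4°

At ω = 126 rad/s:
pole (1 + j126·0.125) = 1 + j15.75 → |·| ≈ 15.782, ∠ ≈ 86.37°
pole (1 + j126·0.02) = 1 + j2.52 → |·| ≈ 2.7112, ∠ ≈ 68.36°
|T| = 0.125 · 1 / (15.782 · 2.7112) ≈ 0.0029214
Gain = 20 log₁₀(0.0029214) ≈ -50.69 dB
∠T = (0°) − (86.37° + 68.36°) = -154.73°

At ω = 500 rad/s:
pole (1 + j500·0.125) = 1 + j62.5 → |·| ≈ 62.508, ∠ ≈ 89.08°
pole (1 + j500·0.02) = 1 + j10 → |·| ≈ 10.05, ∠ ≈ 84.29°
|T| = 0.125 · 1 / (62.508 · 10.05) ≈ 0.00019898
Gain = 20 log₁₀(0.00019898) ≈ -74.02 dB
∠T = (0°) − (89.08° + 84.29°) = -173.37°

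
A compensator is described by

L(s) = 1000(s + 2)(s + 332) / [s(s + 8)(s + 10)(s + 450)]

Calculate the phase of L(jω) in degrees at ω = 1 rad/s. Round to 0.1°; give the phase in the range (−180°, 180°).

-76.2°

At s = jω = j1:
zero (s+2): 2 + j1 → |·| = √(2²+1²) = √5 ≈ 2.2361, ∠ = arctan(1/2) ≈ 26.57°
zero (s+332): 332 + j1 → |·| = √(332²+1²) = √110225 ≈ 332, ∠ = arctan(1/332) ≈ 0.17°
pole (s+8): 8 + j1 → |·| = √(8²+1²) = √65 ≈ 8.0623, ∠ = arctan(1/8) ≈ 7.13°
pole (s+10): 10 + j1 → |·| = √(10²+1²) = √101 ≈ 10.05, ∠ = arctan(1/10) ≈ 5.71°
pole (s+450): 450 + j1 → |·| = √(450²+1²) = √202501 ≈ 450, ∠ = arctan(1/450) ≈ 0.13°
pole at origin: |s| = 1, ∠ = 90.00° (in denominator)
∠L = 26.74° − 102.97° = -76.23°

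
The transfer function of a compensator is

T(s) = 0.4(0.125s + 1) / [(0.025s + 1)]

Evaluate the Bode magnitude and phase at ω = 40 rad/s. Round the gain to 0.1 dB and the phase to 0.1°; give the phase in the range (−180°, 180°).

At ω = 40 rad/s:
zero (1 + j40·0.125) = 1 + j5 → |·| ≈ 5.099, ∠ ≈ 78.69°
pole (1 + j40·0.025) = 1 + j1 → |·| ≈ 1.4142, ∠ ≈ 45.00°
|T| = 0.4 · 5.099 / (1.4142) ≈ 1.4422
Gain = 20 log₁₀(1.4422) ≈ 3.18 dB
∠T = (78.69°) − (45.00°) = 33.69°

3.2 dB, 33.7°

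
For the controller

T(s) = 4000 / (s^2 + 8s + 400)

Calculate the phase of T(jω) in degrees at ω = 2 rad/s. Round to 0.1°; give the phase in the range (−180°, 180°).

At s = jω = j2:
quadratic: (j2)² + 8·j2 + 400 = 396 + j16 → |·| ≈ 396.32, ∠ ≈ 2.31°
∠T = 0.00° − 2.31° = -2.31°

-2.3°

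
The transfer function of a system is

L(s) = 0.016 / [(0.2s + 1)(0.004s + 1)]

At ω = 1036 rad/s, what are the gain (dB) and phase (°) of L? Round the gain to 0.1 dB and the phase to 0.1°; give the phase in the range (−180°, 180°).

-94.8 dB, -166.2°

At ω = 1036 rad/s:
pole (1 + j1036·0.2) = 1 + j207.2 → |·| ≈ 207.2, ∠ ≈ 89.72°
pole (1 + j1036·0.004) = 1 + j4.144 → |·| ≈ 4.2629, ∠ ≈ 76.43°
|L| = 0.016 · 1 / (207.2 · 4.2629) ≈ 1.8114e-05
Gain = 20 log₁₀(1.8114e-05) ≈ -94.84 dB
∠L = (0°) − (89.72° + 76.43°) = -166.15°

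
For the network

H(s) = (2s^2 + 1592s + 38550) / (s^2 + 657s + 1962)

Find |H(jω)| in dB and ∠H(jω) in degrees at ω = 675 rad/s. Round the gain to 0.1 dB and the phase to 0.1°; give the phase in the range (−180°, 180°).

6.8 dB, -6.6°

Substitute s = j675:
Numerator: 2(j675)^2 + 1592(j675) + 38550 = -872700 + j1074600
Denominator: (j675)^2 + 657(j675) + 1962 = -453663 + j443475
|N| = √(872700² + 1074600²) ≈ 1.3843e+06, ∠N ≈ 129.08°
|D| = √(453663² + 443475²) ≈ 6.3441e+05, ∠D ≈ 135.65°
|H| = 1.3843e+06 / 6.3441e+05 ≈ 2.182
Gain = 20 log₁₀(2.182) ≈ 6.78 dB
∠H = 129.08° − 135.65° = -6.57°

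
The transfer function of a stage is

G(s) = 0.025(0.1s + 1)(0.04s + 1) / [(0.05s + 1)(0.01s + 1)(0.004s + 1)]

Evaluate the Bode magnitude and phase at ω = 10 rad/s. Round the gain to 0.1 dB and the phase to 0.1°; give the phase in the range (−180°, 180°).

-29.4 dB, 32.2°

At ω = 10 rad/s:
zero (1 + j10·0.1) = 1 + j1 → |·| ≈ 1.4142, ∠ ≈ 45.00°
zero (1 + j10·0.04) = 1 + j0.4 → |·| ≈ 1.077, ∠ ≈ 21.80°
pole (1 + j10·0.05) = 1 + j0.5 → |·| ≈ 1.118, ∠ ≈ 26.57°
pole (1 + j10·0.01) = 1 + j0.1 → |·| ≈ 1.005, ∠ ≈ 5.71°
pole (1 + j10·0.004) = 1 + j0.04 → |·| ≈ 1.0008, ∠ ≈ 2.29°
|G| = 0.025 · 1.4142 · 1.077 / (1.118 · 1.005 · 1.0008) ≈ 0.033862
Gain = 20 log₁₀(0.033862) ≈ -29.41 dB
∠G = (45.00° + 21.80°) − (26.57° + 5.71° + 2.29°) = 32.23°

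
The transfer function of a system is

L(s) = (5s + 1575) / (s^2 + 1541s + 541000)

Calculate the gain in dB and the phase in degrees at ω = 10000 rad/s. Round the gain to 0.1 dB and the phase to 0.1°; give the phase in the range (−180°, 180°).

-66.1 dB, -83.0°

Substitute s = j10000:
Numerator: 5(j10000) + 1575 = 1575 + j50000
Denominator: (j10000)^2 + 1541(j10000) + 541000 = -99459000 + j15410000
|N| = √(1575² + 50000²) ≈ 50025, ∠N ≈ 88.20°
|D| = √(99459000² + 15410000²) ≈ 1.0065e+08, ∠D ≈ 171.19°
|L| = 50025 / 1.0065e+08 ≈ 0.00049702
Gain = 20 log₁₀(0.00049702) ≈ -66.07 dB
∠L = 88.20° − 171.19° = -82.99°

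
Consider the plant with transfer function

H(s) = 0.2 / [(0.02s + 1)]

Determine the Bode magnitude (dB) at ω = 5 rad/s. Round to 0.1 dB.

-14.0 dB

At ω = 5 rad/s:
pole (1 + j5·0.02) = 1 + j0.1 → |·| ≈ 1.005, ∠ ≈ 5.71°
|H| = 0.2 · 1 / (1.005) ≈ 0.199
Gain = 20 log₁₀(0.199) ≈ -14.02 dB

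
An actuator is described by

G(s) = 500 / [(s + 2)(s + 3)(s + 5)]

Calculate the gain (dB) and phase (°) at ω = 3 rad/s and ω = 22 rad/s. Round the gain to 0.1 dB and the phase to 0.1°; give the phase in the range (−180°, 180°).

ω = 3: 15.0 dB, -132.3°; ω = 22: -26.9 dB, 115.8°

At s = jω = j3:
pole (s+2): 2 + j3 → |·| = √(2²+3²) = √13 ≈ 3.6056, ∠ = arctan(3/2) ≈ 56.31°
pole (s+3): 3 + j3 → |·| = √(3²+3²) = √18 ≈ 4.2426, ∠ = arctan(3/3) ≈ 45.00°
pole (s+5): 5 + j3 → |·| = √(5²+3²) = √34 ≈ 5.831, ∠ = arctan(3/5) ≈ 30.96°
|G| = 500 / 89.197 ≈ 5.6056
Gain = 20 log₁₀(5.6056) ≈ 14.97 dB
∠G = 0.00° − 132.27° = -132.27°

At s = jω = j22:
pole (s+2): 2 + j22 → |·| = √(2²+22²) = √488 ≈ 22.091, ∠ = arctan(22/2) ≈ 84.81°
pole (s+3): 3 + j22 → |·| = √(3²+22²) = √493 ≈ 22.204, ∠ = arctan(22/3) ≈ 82.23°
pole (s+5): 5 + j22 → |·| = √(5²+22²) = √509 ≈ 22.561, ∠ = arctan(22/5) ≈ 77.20°
|G| = 500 / 11066 ≈ 0.045183
Gain = 20 log₁₀(0.045183) ≈ -26.90 dB
∠G = 0.00° − 244.24° = -244.24° ≡ 115.76° (principal value)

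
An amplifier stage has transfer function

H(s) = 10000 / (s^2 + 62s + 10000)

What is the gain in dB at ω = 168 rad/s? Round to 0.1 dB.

At s = jω = j168:
quadratic: (j168)² + 62·j168 + 10000 = -18224 + j10416 → |·| ≈ 20991, ∠ ≈ 150.25°
|H| = 10000 / 20991 ≈ 0.47639
Gain = 20 log₁₀(0.47639) ≈ -6.44 dB

-6.4 dB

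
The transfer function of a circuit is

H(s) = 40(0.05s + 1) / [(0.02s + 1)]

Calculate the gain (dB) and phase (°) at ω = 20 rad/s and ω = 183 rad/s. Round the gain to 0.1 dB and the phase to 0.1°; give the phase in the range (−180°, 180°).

At ω = 20 rad/s:
zero (1 + j20·0.05) = 1 + j1 → |·| ≈ 1.4142, ∠ ≈ 45.00°
pole (1 + j20·0.02) = 1 + j0.4 → |·| ≈ 1.077, ∠ ≈ 21.80°
|H| = 40 · 1.4142 / (1.077) ≈ 52.524
Gain = 20 log₁₀(52.524) ≈ 34.41 dB
∠H = (45.00°) − (21.80°) = 23.20°

At ω = 183 rad/s:
zero (1 + j183·0.05) = 1 + j9.15 → |·| ≈ 9.2045, ∠ ≈ 83.76°
pole (1 + j183·0.02) = 1 + j3.66 → |·| ≈ 3.7942, ∠ ≈ 74.72°
|H| = 40 · 9.2045 / (3.7942) ≈ 97.038
Gain = 20 log₁₀(97.038) ≈ 39.74 dB
∠H = (83.76°) − (74.72°) = 9.04°

ω = 20: 34.4 dB, 23.2°; ω = 183: 39.7 dB, 9.0°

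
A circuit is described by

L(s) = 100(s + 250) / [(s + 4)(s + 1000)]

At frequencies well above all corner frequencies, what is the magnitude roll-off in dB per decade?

Each pole contributes −20 dB/decade at high frequency; each zero contributes +20 dB/decade.
Net: 1 zero(s) − 2 pole(s) → -20 dB/decade.

-20 dB/decade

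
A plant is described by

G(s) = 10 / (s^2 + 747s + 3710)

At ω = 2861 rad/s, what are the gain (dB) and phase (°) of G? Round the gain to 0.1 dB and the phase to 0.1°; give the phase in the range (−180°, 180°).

-118.5 dB, -165.4°

Substitute s = j2861:
Numerator: 10 = 10 + j0
Denominator: (j2861)^2 + 747(j2861) + 3710 = -8181611 + j2137167
|N| = √(10² + 0²) ≈ 10, ∠N ≈ 0.00°
|D| = √(8181611² + 2137167²) ≈ 8.4561e+06, ∠D ≈ 165.36°
|G| = 10 / 8.4561e+06 ≈ 1.1826e-06
Gain = 20 log₁₀(1.1826e-06) ≈ -118.54 dB
∠G = 0.00° − 165.36° = -165.36°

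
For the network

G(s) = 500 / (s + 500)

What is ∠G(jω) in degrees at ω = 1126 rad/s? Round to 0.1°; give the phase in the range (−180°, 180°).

At s = jω = j1126:
pole (s+500): 500 + j1126 → |·| = √(500²+1126²) = √1517876 ≈ 1232, ∠ = arctan(1126/500) ≈ 66.06°
∠G = 0.00° − 66.06° = -66.06°

-66.1°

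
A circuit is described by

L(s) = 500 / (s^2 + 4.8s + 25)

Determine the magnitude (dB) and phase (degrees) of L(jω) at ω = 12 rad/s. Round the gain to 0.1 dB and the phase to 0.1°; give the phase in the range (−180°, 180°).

11.6 dB, -154.2°

At s = jω = j12:
quadratic: (j12)² + 4.8·j12 + 25 = -119 + j57.6 → |·| ≈ 132.21, ∠ ≈ 154.17°
|L| = 500 / 132.21 ≈ 3.7819
Gain = 20 log₁₀(3.7819) ≈ 11.55 dB
∠L = 0.00° − 154.17° = -154.17°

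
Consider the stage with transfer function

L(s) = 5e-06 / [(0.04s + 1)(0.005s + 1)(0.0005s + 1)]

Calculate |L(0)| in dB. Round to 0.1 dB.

-106.0 dB

L(0) = 5e-06 · 1 / 1 = 5e-06
20 log₁₀(5e-06) ≈ -106.02 dB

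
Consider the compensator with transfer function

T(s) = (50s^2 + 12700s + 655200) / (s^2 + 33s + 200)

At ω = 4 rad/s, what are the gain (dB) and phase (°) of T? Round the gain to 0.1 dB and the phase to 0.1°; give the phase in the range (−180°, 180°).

Substitute s = j4:
Numerator: 50(j4)^2 + 12700(j4) + 655200 = 654400 + j50800
Denominator: (j4)^2 + 33(j4) + 200 = 184 + j132
|N| = √(654400² + 50800²) ≈ 6.5637e+05, ∠N ≈ 4.44°
|D| = √(184² + 132²) ≈ 226.45, ∠D ≈ 35.66°
|T| = 6.5637e+05 / 226.45 ≈ 2898.5
Gain = 20 log₁₀(2898.5) ≈ 69.24 dB
∠T = 4.44° − 35.66° = -31.22°

69.2 dB, -31.2°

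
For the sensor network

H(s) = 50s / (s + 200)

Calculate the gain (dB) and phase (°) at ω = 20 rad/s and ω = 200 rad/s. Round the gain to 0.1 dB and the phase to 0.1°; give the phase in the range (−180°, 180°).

At s = jω = j20:
zero at origin: s = j20 → |·| = 20, ∠ = 90.00°
pole (s+200): 200 + j20 → |·| = √(200²+20²) = √40400 ≈ 201, ∠ = arctan(20/200) ≈ 5.71°
|H| = 50 · 20 / 201 ≈ 4.9751
Gain = 20 log₁₀(4.9751) ≈ 13.94 dB
∠H = 90.00° − 5.71° = 84.29°

At s = jω = j200:
zero at origin: s = j200 → |·| = 200, ∠ = 90.00°
pole (s+200): 200 + j200 → |·| = √(200²+200²) = √80000 ≈ 282.84, ∠ = arctan(200/200) ≈ 45.00°
|H| = 50 · 200 / 282.84 ≈ 35.356
Gain = 20 log₁₀(35.356) ≈ 30.97 dB
∠H = 90.00° − 45.00° = 45.00°

ω = 20: 13.9 dB, 84.3°; ω = 200: 31.0 dB, 45.0°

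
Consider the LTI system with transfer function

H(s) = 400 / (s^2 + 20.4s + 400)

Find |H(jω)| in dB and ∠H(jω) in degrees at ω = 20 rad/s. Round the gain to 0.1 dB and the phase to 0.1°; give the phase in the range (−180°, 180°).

-0.2 dB, -90.0°

At s = jω = j20:
quadratic: (j20)² + 20.4·j20 + 400 = 0 + j408 → |·| ≈ 408, ∠ ≈ 90.00°
|H| = 400 / 408 ≈ 0.98039
Gain = 20 log₁₀(0.98039) ≈ -0.17 dB
∠H = 0.00° − 90.00° = -90.00°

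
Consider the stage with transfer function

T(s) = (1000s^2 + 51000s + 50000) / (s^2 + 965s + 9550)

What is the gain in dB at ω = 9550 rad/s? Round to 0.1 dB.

60.0 dB

Substitute s = j9550:
Numerator: 1000(j9550)^2 + 51000(j9550) + 50000 = -91202450000 + j487050000
Denominator: (j9550)^2 + 965(j9550) + 9550 = -91192950 + j9215750
|N| = √(91202450000² + 487050000²) ≈ 9.1204e+10, ∠N ≈ 179.69°
|D| = √(91192950² + 9215750²) ≈ 9.1657e+07, ∠D ≈ 174.23°
|T| = 9.1204e+10 / 9.1657e+07 ≈ 995.06
Gain = 20 log₁₀(995.06) ≈ 59.96 dB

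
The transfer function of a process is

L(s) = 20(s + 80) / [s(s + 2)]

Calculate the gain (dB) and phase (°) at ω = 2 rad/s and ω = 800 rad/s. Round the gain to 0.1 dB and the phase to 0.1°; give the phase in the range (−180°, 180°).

ω = 2: 49.0 dB, -133.6°; ω = 800: -32.0 dB, -95.6°

At s = jω = j2:
zero (s+80): 80 + j2 → |·| = √(80²+2²) = √6404 ≈ 80.025, ∠ = arctan(2/80) ≈ 1.43°
pole (s+2): 2 + j2 → |·| = √(2²+2²) = √8 ≈ 2.8284, ∠ = arctan(2/2) ≈ 45.00°
pole at origin: |s| = 2, ∠ = 90.00° (in denominator)
|L| = 20 · 80.025 / 5.6568 ≈ 282.93
Gain = 20 log₁₀(282.93) ≈ 49.03 dB
∠L = 1.43° − 135.00° = -133.57°

At s = jω = j800:
zero (s+80): 80 + j800 → |·| = √(80²+800²) = √646400 ≈ 803.99, ∠ = arctan(800/80) ≈ 84.29°
pole (s+2): 2 + j800 → |·| = √(2²+800²) = √640004 ≈ 800, ∠ = arctan(800/2) ≈ 89.86°
pole at origin: |s| = 800, ∠ = 90.00° (in denominator)
|L| = 20 · 803.99 / 6.4e+05 ≈ 0.025125
Gain = 20 log₁₀(0.025125) ≈ -32.00 dB
∠L = 84.29° − 179.86° = -95.57°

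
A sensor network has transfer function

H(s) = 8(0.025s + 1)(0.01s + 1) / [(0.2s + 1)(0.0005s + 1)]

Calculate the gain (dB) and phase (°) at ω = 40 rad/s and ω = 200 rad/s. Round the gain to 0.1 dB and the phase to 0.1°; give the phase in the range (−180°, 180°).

At ω = 40 rad/s:
zero (1 + j40·0.025) = 1 + j1 → |·| ≈ 1.4142, ∠ ≈ 45.00°
zero (1 + j40·0.01) = 1 + j0.4 → |·| ≈ 1.077, ∠ ≈ 21.80°
pole (1 + j40·0.2) = 1 + j8 → |·| ≈ 8.0623, ∠ ≈ 82.87°
pole (1 + j40·0.0005) = 1 + j0.02 → |·| ≈ 1.0002, ∠ ≈ 1.15°
|H| = 8 · 1.4142 · 1.077 / (8.0623 · 1.0002) ≈ 1.511
Gain = 20 log₁₀(1.511) ≈ 3.59 dB
∠H = (45.00° + 21.80°) − (82.87° + 1.15°) = -17.22°

At ω = 200 rad/s:
zero (1 + j200·0.025) = 1 + j5 → |·| ≈ 5.099, ∠ ≈ 78.69°
zero (1 + j200·0.01) = 1 + j2 → |·| ≈ 2.2361, ∠ ≈ 63.43°
pole (1 + j200·0.2) = 1 + j40 → |·| ≈ 40.012, ∠ ≈ 88.57°
pole (1 + j200·0.0005) = 1 + j0.1 → |·| ≈ 1.005, ∠ ≈ 5.71°
|H| = 8 · 5.099 · 2.2361 / (40.012 · 1.005) ≈ 2.2683
Gain = 20 log₁₀(2.2683) ≈ 7.11 dB
∠H = (78.69° + 63.43°) − (88.57° + 5.71°) = 47.84°

ω = 40: 3.6 dB, -17.2°; ω = 200: 7.1 dB, 47.8°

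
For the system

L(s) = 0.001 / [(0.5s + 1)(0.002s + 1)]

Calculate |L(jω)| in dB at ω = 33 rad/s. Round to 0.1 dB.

At ω = 33 rad/s:
pole (1 + j33·0.5) = 1 + j16.5 → |·| ≈ 16.53, ∠ ≈ 86.53°
pole (1 + j33·0.002) = 1 + j0.066 → |·| ≈ 1.0022, ∠ ≈ 3.78°
|L| = 0.001 · 1 / (16.53 · 1.0022) ≈ 6.0363e-05
Gain = 20 log₁₀(6.0363e-05) ≈ -84.38 dB

-84.4 dB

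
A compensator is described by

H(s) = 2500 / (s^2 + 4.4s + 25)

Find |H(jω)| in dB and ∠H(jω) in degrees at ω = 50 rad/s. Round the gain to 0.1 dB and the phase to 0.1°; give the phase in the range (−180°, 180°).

0.1 dB, -174.9°

At s = jω = j50:
quadratic: (j50)² + 4.4·j50 + 25 = -2475 + j220 → |·| ≈ 2484.8, ∠ ≈ 174.92°
|H| = 2500 / 2484.8 ≈ 1.0061
Gain = 20 log₁₀(1.0061) ≈ 0.05 dB
∠H = 0.00° − 174.92° = -174.92°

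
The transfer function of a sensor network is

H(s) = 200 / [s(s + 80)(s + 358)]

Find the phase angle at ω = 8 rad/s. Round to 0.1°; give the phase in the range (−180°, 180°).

-97.0°

At s = jω = j8:
pole (s+80): 80 + j8 → |·| = √(80²+8²) = √6464 ≈ 80.399, ∠ = arctan(8/80) ≈ 5.71°
pole (s+358): 358 + j8 → |·| = √(358²+8²) = √128228 ≈ 358.09, ∠ = arctan(8/358) ≈ 1.28°
pole at origin: |s| = 8, ∠ = 90.00° (in denominator)
∠H = 0.00° − 96.99° = -96.99°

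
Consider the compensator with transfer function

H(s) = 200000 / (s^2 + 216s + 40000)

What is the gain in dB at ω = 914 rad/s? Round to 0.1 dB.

At s = jω = j914:
quadratic: (j914)² + 216·j914 + 40000 = -795396 + j197424 → |·| ≈ 8.1953e+05, ∠ ≈ 166.06°
|H| = 200000 / 8.1953e+05 ≈ 0.24404
Gain = 20 log₁₀(0.24404) ≈ -12.25 dB

-12.3 dB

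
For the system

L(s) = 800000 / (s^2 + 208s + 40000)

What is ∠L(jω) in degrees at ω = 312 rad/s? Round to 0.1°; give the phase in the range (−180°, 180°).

At s = jω = j312:
quadratic: (j312)² + 208·j312 + 40000 = -57344 + j64896 → |·| ≈ 86602, ∠ ≈ 131.46°
∠L = 0.00° − 131.46° = -131.46°

-131.5°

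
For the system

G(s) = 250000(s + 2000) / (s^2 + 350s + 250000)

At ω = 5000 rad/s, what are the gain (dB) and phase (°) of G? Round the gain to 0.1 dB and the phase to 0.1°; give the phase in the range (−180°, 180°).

34.7 dB, -107.8°

At s = jω = j5000:
zero (s+2000): 2000 + j5000 → |·| = √(2000²+5000²) = √29000000 ≈ 5385.2, ∠ = arctan(5000/2000) ≈ 68.20°
quadratic: (j5000)² + 350·j5000 + 250000 = -24750000 + j1750000 → |·| ≈ 2.4812e+07, ∠ ≈ 175.96°
|G| = 250000 · 5385.2 / 2.4812e+07 ≈ 54.26
Gain = 20 log₁₀(54.26) ≈ 34.69 dB
∠G = 68.20° − 175.96° = -107.76°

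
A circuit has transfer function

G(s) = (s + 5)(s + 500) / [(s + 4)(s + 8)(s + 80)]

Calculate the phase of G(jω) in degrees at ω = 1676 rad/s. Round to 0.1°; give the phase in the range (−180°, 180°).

At s = jω = j1676:
zero (s+5): 5 + j1676 → |·| = √(5²+1676²) = √2809001 ≈ 1676, ∠ = arctan(1676/5) ≈ 89.83°
zero (s+500): 500 + j1676 → |·| = √(500²+1676²) = √3058976 ≈ 1749, ∠ = arctan(1676/500) ≈ 73.39°
pole (s+4): 4 + j1676 → |·| = √(4²+1676²) = √2808992 ≈ 1676, ∠ = arctan(1676/4) ≈ 89.86°
pole (s+8): 8 + j1676 → |·| = √(8²+1676²) = √2809040 ≈ 1676, ∠ = arctan(1676/8) ≈ 89.73°
pole (s+80): 80 + j1676 → |·| = √(80²+1676²) = √2815376 ≈ 1677.9, ∠ = arctan(1676/80) ≈ 87.27°
∠G = 163.22° − 266.86° = -103.64°

-103.6°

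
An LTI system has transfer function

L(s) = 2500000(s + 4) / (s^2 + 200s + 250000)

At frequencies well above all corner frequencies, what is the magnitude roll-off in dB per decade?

Each pole contributes −20 dB/decade at high frequency; each zero contributes +20 dB/decade.
Net: 1 zero(s) − 2 pole(s) → -20 dB/decade.

-20 dB/decade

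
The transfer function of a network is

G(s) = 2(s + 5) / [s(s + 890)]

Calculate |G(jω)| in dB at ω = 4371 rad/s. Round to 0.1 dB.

-67.0 dB

At s = jω = j4371:
zero (s+5): 5 + j4371 → |·| = √(5²+4371²) = √19105666 ≈ 4371, ∠ = arctan(4371/5) ≈ 89.93°
pole (s+890): 890 + j4371 → |·| = √(890²+4371²) = √19897741 ≈ 4460.7, ∠ = arctan(4371/890) ≈ 78.49°
pole at origin: |s| = 4371, ∠ = 90.00° (in denominator)
|G| = 2 · 4371 / 1.9498e+07 ≈ 0.00044835
Gain = 20 log₁₀(0.00044835) ≈ -66.97 dB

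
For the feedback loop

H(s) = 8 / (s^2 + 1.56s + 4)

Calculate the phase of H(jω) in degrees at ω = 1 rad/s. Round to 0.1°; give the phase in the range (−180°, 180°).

-27.5°

At s = jω = j1:
quadratic: (j1)² + 1.56·j1 + 4 = 3 + j1.56 → |·| ≈ 3.3814, ∠ ≈ 27.47°
∠H = 0.00° − 27.47° = -27.47°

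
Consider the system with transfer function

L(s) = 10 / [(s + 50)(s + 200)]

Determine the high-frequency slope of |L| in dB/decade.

Each pole contributes −20 dB/decade at high frequency; each zero contributes +20 dB/decade.
Net: 0 zero(s) − 2 pole(s) → -40 dB/decade.

-40 dB/decade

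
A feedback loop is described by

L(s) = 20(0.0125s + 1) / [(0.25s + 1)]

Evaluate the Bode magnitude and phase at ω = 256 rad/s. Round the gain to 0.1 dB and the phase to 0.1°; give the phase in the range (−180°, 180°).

At ω = 256 rad/s:
zero (1 + j256·0.0125) = 1 + j3.2 → |·| ≈ 3.3526, ∠ ≈ 72.65°
pole (1 + j256·0.25) = 1 + j64 → |·| ≈ 64.008, ∠ ≈ 89.10°
|L| = 20 · 3.3526 / (64.008) ≈ 1.0476
Gain = 20 log₁₀(1.0476) ≈ 0.40 dB
∠L = (72.65°) − (89.10°) = -16.45°

0.4 dB, -16.5°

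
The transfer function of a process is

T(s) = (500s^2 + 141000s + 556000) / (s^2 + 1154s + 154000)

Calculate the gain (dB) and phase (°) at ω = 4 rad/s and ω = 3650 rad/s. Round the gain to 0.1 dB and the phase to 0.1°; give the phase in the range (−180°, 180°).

ω = 4: 14.2 dB, 44.1°; ω = 3650: 53.7 dB, 13.3°

Substitute s = j4:
Numerator: 500(j4)^2 + 141000(j4) + 556000 = 548000 + j564000
Denominator: (j4)^2 + 1154(j4) + 154000 = 153984 + j4616
|N| = √(548000² + 564000²) ≈ 7.8638e+05, ∠N ≈ 45.82°
|D| = √(153984² + 4616²) ≈ 1.5405e+05, ∠D ≈ 1.72°
|T| = 7.8638e+05 / 1.5405e+05 ≈ 5.1047
Gain = 20 log₁₀(5.1047) ≈ 14.16 dB
∠T = 45.82° − 1.72° = 44.10°

Substitute s = j3650:
Numerator: 500(j3650)^2 + 141000(j3650) + 556000 = -6660694000 + j514650000
Denominator: (j3650)^2 + 1154(j3650) + 154000 = -13168500 + j4212100
|N| = √(6660694000² + 514650000²) ≈ 6.6805e+09, ∠N ≈ 175.58°
|D| = √(13168500² + 4212100²) ≈ 1.3826e+07, ∠D ≈ 162.26°
|T| = 6.6805e+09 / 1.3826e+07 ≈ 483.18
Gain = 20 log₁₀(483.18) ≈ 53.68 dB
∠T = 175.58° − 162.26° = 13.32°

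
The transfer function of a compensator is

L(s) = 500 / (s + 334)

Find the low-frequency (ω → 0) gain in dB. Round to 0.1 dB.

3.5 dB

L(0) = 500 / (334) ≈ 1.497
20 log₁₀(1.497) ≈ 3.50 dB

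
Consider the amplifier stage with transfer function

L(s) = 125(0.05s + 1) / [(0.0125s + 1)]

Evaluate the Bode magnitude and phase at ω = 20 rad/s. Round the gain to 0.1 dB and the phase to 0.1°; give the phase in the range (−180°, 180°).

At ω = 20 rad/s:
zero (1 + j20·0.05) = 1 + j1 → |·| ≈ 1.4142, ∠ ≈ 45.00°
pole (1 + j20·0.0125) = 1 + j0.25 → |·| ≈ 1.0308, ∠ ≈ 14.04°
|L| = 125 · 1.4142 / (1.0308) ≈ 171.49
Gain = 20 log₁₀(171.49) ≈ 44.68 dB
∠L = (45.00°) − (14.04°) = 30.96°

44.7 dB, 31.0°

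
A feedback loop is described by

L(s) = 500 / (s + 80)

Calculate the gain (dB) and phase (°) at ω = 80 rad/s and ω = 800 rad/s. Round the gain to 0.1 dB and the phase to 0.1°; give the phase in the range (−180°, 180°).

Substitute s = j80:
Numerator: 500 = 500 + j0
Denominator: (j80) + 80 = 80 + j80
|N| = √(500² + 0²) ≈ 500, ∠N ≈ 0.00°
|D| = √(80² + 80²) ≈ 113.14, ∠D ≈ 45.00°
|L| = 500 / 113.14 ≈ 4.4193
Gain = 20 log₁₀(4.4193) ≈ 12.91 dB
∠L = 0.00° − 45.00° = -45.00°

Substitute s = j800:
Numerator: 500 = 500 + j0
Denominator: (j800) + 80 = 80 + j800
|N| = √(500² + 0²) ≈ 500, ∠N ≈ 0.00°
|D| = √(80² + 800²) ≈ 803.99, ∠D ≈ 84.29°
|L| = 500 / 803.99 ≈ 0.6219
Gain = 20 log₁₀(0.6219) ≈ -4.13 dB
∠L = 0.00° − 84.29° = -84.29°

ω = 80: 12.9 dB, -45.0°; ω = 800: -4.1 dB, -84.3°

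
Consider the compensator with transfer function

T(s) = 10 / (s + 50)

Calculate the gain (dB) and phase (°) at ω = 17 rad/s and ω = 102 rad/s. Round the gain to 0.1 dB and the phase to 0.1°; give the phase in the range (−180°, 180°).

ω = 17: -14.5 dB, -18.8°; ω = 102: -21.1 dB, -63.9°

At s = jω = j17:
pole (s+50): 50 + j17 → |·| = √(50²+17²) = √2789 ≈ 52.811, ∠ = arctan(17/50) ≈ 18.78°
|T| = 10 / 52.811 ≈ 0.18935
Gain = 20 log₁₀(0.18935) ≈ -14.45 dB
∠T = 0.00° − 18.78° = -18.78°

At s = jω = j102:
pole (s+50): 50 + j102 → |·| = √(50²+102²) = √12904 ≈ 113.6, ∠ = arctan(102/50) ≈ 63.89°
|T| = 10 / 113.6 ≈ 0.088028
Gain = 20 log₁₀(0.088028) ≈ -21.11 dB
∠T = 0.00° − 63.89° = -63.89°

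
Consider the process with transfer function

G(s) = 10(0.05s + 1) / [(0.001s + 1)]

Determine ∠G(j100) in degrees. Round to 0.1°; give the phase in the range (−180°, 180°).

At ω = 100 rad/s:
zero (1 + j100·0.05) = 1 + j5 → |·| ≈ 5.099, ∠ ≈ 78.69°
pole (1 + j100·0.001) = 1 + j0.1 → |·| ≈ 1.005, ∠ ≈ 5.71°
∠G = (78.69°) − (5.71°) = 72.98°

73.0°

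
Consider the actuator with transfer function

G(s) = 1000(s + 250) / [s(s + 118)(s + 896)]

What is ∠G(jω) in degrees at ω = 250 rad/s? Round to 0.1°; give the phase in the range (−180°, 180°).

At s = jω = j250:
zero (s+250): 250 + j250 → |·| = √(250²+250²) = √125000 ≈ 353.55, ∠ = arctan(250/250) ≈ 45.00°
pole (s+118): 118 + j250 → |·| = √(118²+250²) = √76424 ≈ 276.45, ∠ = arctan(250/118) ≈ 64.73°
pole (s+896): 896 + j250 → |·| = √(896²+250²) = √865316 ≈ 930.22, ∠ = arctan(250/896) ≈ 15.59°
pole at origin: |s| = 250, ∠ = 90.00° (in denominator)
∠G = 45.00° − 170.32° = -125.32°

-125.3°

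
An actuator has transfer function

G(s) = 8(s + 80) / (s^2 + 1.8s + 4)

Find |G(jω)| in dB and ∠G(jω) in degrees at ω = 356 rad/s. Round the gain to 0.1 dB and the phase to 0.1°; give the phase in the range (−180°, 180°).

At s = jω = j356:
zero (s+80): 80 + j356 → |·| = √(80²+356²) = √133136 ≈ 364.88, ∠ = arctan(356/80) ≈ 77.33°
quadratic: (j356)² + 1.8·j356 + 4 = -126732 + j640.8 → |·| ≈ 1.2673e+05, ∠ ≈ 179.71°
|G| = 8 · 364.88 / 1.2673e+05 ≈ 0.023034
Gain = 20 log₁₀(0.023034) ≈ -32.75 dB
∠G = 77.33° − 179.71° = -102.38°

-32.8 dB, -102.4°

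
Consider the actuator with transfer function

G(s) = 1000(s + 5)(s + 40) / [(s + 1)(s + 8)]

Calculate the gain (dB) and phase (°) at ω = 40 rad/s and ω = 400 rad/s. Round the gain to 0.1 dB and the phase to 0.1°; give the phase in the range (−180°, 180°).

ω = 40: 62.9 dB, -39.4°; ω = 400: 60.0 dB, -5.1°

At s = jω = j40:
zero (s+5): 5 + j40 → |·| = √(5²+40²) = √1625 ≈ 40.311, ∠ = arctan(40/5) ≈ 82.87°
zero (s+40): 40 + j40 → |·| = √(40²+40²) = √3200 ≈ 56.569, ∠ = arctan(40/40) ≈ 45.00°
pole (s+1): 1 + j40 → |·| = √(1²+40²) = √1601 ≈ 40.012, ∠ = arctan(40/1) ≈ 88.57°
pole (s+8): 8 + j40 → |·| = √(8²+40²) = √1664 ≈ 40.792, ∠ = arctan(40/8) ≈ 78.69°
|G| = 1000 · 2280.4 / 1632.2 ≈ 1397.1
Gain = 20 log₁₀(1397.1) ≈ 62.90 dB
∠G = 127.87° − 167.26° = -39.39°

At s = jω = j400:
zero (s+5): 5 + j400 → |·| = √(5²+400²) = √160025 ≈ 400.03, ∠ = arctan(400/5) ≈ 89.28°
zero (s+40): 40 + j400 → |·| = √(40²+400²) = √161600 ≈ 402, ∠ = arctan(400/40) ≈ 84.29°
pole (s+1): 1 + j400 → |·| = √(1²+400²) = √160001 ≈ 400, ∠ = arctan(400/1) ≈ 89.86°
pole (s+8): 8 + j400 → |·| = √(8²+400²) = √160064 ≈ 400.08, ∠ = arctan(400/8) ≈ 88.85°
|G| = 1000 · 1.6081e+05 / 1.6003e+05 ≈ 1004.9
Gain = 20 log₁₀(1004.9) ≈ 60.04 dB
∠G = 173.57° − 178.71° = -5.14°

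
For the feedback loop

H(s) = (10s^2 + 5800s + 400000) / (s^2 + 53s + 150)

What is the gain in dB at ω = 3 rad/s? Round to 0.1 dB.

65.5 dB

Substitute s = j3:
Numerator: 10(j3)^2 + 5800(j3) + 400000 = 399910 + j17400
Denominator: (j3)^2 + 53(j3) + 150 = 141 + j159
|N| = √(399910² + 17400²) ≈ 4.0029e+05, ∠N ≈ 2.49°
|D| = √(141² + 159²) ≈ 212.51, ∠D ≈ 48.43°
|H| = 4.0029e+05 / 212.51 ≈ 1883.6
Gain = 20 log₁₀(1883.6) ≈ 65.50 dB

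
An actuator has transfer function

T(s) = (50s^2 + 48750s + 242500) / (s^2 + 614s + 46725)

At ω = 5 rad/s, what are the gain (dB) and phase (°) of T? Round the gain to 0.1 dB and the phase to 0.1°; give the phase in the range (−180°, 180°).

Substitute s = j5:
Numerator: 50(j5)^2 + 48750(j5) + 242500 = 241250 + j243750
Denominator: (j5)^2 + 614(j5) + 46725 = 46700 + j3070
|N| = √(241250² + 243750²) ≈ 3.4295e+05, ∠N ≈ 45.30°
|D| = √(46700² + 3070²) ≈ 46801, ∠D ≈ 3.76°
|T| = 3.4295e+05 / 46801 ≈ 7.3278
Gain = 20 log₁₀(7.3278) ≈ 17.30 dB
∠T = 45.30° − 3.76° = 41.54°

17.3 dB, 41.5°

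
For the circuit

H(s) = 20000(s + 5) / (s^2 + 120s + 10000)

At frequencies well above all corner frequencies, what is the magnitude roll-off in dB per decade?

-20 dB/decade

Each pole contributes −20 dB/decade at high frequency; each zero contributes +20 dB/decade.
Net: 1 zero(s) − 2 pole(s) → -20 dB/decade.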